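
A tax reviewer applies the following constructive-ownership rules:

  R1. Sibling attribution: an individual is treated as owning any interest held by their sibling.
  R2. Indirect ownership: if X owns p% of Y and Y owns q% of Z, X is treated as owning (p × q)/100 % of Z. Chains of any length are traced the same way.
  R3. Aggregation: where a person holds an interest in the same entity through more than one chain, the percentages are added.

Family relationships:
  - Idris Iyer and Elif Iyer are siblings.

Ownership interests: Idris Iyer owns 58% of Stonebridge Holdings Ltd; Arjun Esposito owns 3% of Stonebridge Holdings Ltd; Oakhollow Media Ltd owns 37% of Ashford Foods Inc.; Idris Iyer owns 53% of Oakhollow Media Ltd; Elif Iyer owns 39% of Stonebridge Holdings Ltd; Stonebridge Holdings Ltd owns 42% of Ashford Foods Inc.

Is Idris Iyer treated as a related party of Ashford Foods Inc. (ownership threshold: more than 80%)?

No

By sibling attribution (R1), Idris Iyer is treated as also owning Elif Iyer's interest in Stonebridge Holdings Ltd, giving 58% + 39% = 97%.
Chain via Oakhollow Media Ltd (R2): 53% × 37% = 19.61% of Ashford Foods Inc.
Chain via Stonebridge Holdings Ltd (R2): 97% × 42% = 40.74% of Ashford Foods Inc.
Aggregating (R3): 19.61% + 40.74% = 60.35%.
60.35% does not exceed the 80% threshold, so Idris is not a related party to Ashford Foods Inc.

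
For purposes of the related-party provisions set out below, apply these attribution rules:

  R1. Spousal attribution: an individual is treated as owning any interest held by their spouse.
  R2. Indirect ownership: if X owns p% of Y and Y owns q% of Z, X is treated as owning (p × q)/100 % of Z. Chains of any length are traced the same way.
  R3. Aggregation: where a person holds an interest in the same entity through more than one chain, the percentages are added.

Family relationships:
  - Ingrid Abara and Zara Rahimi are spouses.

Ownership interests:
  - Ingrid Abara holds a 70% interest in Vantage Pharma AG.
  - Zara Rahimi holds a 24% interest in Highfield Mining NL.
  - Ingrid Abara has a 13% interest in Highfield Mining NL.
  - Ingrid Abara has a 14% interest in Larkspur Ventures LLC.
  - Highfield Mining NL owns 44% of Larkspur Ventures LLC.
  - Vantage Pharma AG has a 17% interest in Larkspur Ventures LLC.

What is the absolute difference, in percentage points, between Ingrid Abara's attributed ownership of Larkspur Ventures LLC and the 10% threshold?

32.18

By spousal attribution (R1), Ingrid Abara is treated as also owning Zara Rahimi's interest in Highfield Mining NL, giving 13% + 24% = 37%.
Chain via Highfield Mining NL (R2): 37% × 44% = 16.28% of Larkspur Ventures LLC.
Chain via Vantage Pharma AG (R2): 70% × 17% = 11.9% of Larkspur Ventures LLC.
Direct interest in Larkspur Ventures LLC: 14%.
Aggregating (R3): 16.28% + 11.9% + 14% = 42.18%.
42.18% exceeds the 10% threshold by 32.18 percentage points.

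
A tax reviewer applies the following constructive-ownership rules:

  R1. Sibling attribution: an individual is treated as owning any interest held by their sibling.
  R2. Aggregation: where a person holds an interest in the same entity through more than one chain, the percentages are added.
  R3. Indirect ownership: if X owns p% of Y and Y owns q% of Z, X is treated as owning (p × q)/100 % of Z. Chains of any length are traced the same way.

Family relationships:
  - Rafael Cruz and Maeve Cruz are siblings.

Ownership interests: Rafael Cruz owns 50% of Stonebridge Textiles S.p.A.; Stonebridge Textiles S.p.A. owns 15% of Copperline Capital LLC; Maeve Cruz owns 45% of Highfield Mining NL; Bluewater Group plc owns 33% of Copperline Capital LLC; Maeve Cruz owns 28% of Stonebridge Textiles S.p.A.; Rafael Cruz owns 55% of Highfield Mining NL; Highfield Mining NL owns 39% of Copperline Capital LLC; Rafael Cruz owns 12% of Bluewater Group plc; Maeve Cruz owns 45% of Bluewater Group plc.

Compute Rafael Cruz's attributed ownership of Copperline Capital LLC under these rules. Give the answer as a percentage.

69.51%

By sibling attribution (R1), Rafael Cruz is treated as also owning Maeve Cruz's interest in Stonebridge Textiles S.p.A, giving 50% + 28% = 78%.
By sibling attribution (R1), Rafael Cruz is treated as also owning Maeve Cruz's interest in Bluewater Group plc, giving 12% + 45% = 57%.
By sibling attribution (R1), Rafael Cruz is treated as also owning Maeve Cruz's interest in Highfield Mining NL, giving 55% + 45% = 100%.
Chain via Stonebridge Textiles S.p.A. (R3): 78% × 15% = 11.7% of Copperline Capital LLC.
Chain via Bluewater Group plc (R3): 57% × 33% = 18.81% of Copperline Capital LLC.
Chain via Highfield Mining NL (R3): 100% × 39% = 39% of Copperline Capital LLC.
Aggregating (R2): 11.7% + 18.81% + 39% = 69.51%.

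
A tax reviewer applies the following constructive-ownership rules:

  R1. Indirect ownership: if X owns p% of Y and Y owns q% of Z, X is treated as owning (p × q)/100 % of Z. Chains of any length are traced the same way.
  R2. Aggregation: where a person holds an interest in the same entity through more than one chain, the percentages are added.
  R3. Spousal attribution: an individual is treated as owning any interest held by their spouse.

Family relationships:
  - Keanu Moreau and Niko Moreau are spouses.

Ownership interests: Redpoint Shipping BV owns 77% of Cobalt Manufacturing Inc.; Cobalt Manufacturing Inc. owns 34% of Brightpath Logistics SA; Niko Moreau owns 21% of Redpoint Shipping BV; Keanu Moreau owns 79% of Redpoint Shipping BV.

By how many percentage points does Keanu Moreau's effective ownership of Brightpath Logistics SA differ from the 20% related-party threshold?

By spousal attribution (R3), Keanu Moreau is treated as also owning Niko Moreau's interest in Redpoint Shipping BV, giving 79% + 21% = 100%.
Chain via Redpoint Shipping BV → Cobalt Manufacturing Inc. (R1): 100% × 77% × 34% = 26.18% of Brightpath Logistics SA.
26.18% exceeds the 20% threshold by 6.18 percentage points.

6.18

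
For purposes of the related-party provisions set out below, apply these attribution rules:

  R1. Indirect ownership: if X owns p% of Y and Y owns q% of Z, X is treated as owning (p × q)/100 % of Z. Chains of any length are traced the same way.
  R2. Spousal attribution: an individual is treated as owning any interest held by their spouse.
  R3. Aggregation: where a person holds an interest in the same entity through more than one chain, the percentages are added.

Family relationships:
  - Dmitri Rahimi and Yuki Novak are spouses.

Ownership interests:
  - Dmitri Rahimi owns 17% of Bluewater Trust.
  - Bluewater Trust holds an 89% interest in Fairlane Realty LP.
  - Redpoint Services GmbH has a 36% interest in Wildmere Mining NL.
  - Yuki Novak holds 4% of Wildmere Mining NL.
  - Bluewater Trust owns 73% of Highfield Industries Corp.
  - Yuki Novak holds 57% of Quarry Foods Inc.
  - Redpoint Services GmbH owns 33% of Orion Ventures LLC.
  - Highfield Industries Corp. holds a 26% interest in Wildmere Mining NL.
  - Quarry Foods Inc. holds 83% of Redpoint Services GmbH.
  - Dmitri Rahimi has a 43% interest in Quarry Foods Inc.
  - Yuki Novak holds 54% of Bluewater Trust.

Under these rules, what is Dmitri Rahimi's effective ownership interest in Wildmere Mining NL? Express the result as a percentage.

By spousal attribution (R2), Dmitri Rahimi is treated as also owning Yuki Novak's interest in Quarry Foods Inc, giving 43% + 57% = 100%.
By spousal attribution (R2), Dmitri Rahimi is treated as also owning Yuki Novak's interest in Bluewater Trust, giving 17% + 54% = 71%.
By spousal attribution (R2), Dmitri Rahimi is treated as owning Yuki Novak's 4% interest in Wildmere Mining NL.
Chain via Quarry Foods Inc. → Redpoint Services GmbH (R1): 100% × 83% × 36% = 29.88% of Wildmere Mining NL.
Chain via Bluewater Trust → Highfield Industries Corp. (R1): 71% × 73% × 26% = 13.4758% of Wildmere Mining NL.
Direct interest in Wildmere Mining NL: 4%.
Aggregating (R3): 29.88% + 13.4758% + 4% = 47.3558%.

47.3558%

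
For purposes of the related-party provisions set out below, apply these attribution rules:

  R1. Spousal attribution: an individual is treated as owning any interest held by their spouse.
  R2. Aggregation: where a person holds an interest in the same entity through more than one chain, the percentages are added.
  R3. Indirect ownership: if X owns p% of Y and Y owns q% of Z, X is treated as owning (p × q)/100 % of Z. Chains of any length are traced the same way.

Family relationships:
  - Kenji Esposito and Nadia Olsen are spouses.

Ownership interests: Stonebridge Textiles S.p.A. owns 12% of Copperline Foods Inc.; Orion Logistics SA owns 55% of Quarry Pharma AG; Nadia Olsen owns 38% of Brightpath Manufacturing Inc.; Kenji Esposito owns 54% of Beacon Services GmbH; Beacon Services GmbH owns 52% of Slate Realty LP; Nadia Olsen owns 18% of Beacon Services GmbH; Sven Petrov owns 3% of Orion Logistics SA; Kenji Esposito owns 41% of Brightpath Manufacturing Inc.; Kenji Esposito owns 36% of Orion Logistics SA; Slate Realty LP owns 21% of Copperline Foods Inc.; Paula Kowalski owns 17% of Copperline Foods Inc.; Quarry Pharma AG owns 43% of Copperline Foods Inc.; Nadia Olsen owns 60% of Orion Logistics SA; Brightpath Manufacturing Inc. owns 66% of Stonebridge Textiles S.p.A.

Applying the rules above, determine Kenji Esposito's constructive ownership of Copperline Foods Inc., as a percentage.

By spousal attribution (R1), Kenji Esposito is treated as also owning Nadia Olsen's interest in Beacon Services GmbH, giving 54% + 18% = 72%.
By spousal attribution (R1), Kenji Esposito is treated as also owning Nadia Olsen's interest in Orion Logistics SA, giving 36% + 60% = 96%.
By spousal attribution (R1), Kenji Esposito is treated as also owning Nadia Olsen's interest in Brightpath Manufacturing Inc, giving 41% + 38% = 79%.
Chain via Beacon Services GmbH → Slate Realty LP (R3): 72% × 52% × 21% = 7.8624% of Copperline Foods Inc.
Chain via Orion Logistics SA → Quarry Pharma AG (R3): 96% × 55% × 43% = 22.704% of Copperline Foods Inc.
Chain via Brightpath Manufacturing Inc. → Stonebridge Textiles S.p.A. (R3): 79% × 66% × 12% = 6.2568% of Copperline Foods Inc.
Aggregating (R2): 7.8624% + 22.704% + 6.2568% = 36.8232%.

36.8232%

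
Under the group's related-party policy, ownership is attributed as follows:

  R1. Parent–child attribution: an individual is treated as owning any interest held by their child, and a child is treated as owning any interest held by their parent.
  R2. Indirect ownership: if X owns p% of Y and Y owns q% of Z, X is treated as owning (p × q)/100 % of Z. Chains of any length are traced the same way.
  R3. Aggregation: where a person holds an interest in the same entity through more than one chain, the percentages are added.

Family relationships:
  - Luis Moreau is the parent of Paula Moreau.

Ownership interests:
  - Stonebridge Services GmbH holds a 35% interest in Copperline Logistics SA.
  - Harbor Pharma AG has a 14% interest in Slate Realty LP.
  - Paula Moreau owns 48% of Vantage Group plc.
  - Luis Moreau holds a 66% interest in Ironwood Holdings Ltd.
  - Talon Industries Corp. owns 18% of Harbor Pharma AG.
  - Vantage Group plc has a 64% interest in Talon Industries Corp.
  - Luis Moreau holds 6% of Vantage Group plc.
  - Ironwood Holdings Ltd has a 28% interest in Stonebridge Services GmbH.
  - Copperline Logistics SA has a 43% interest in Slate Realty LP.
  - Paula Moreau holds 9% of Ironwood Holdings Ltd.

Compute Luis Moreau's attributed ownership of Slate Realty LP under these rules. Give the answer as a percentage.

4.031412%

By parent–child attribution (R1), Luis Moreau is treated as also owning Paula Moreau's interest in Vantage Group plc, giving 6% + 48% = 54%.
By parent–child attribution (R1), Luis Moreau is treated as also owning Paula Moreau's interest in Ironwood Holdings Ltd, giving 66% + 9% = 75%.
Chain via Vantage Group plc → Talon Industries Corp. → Harbor Pharma AG (R2): 54% × 64% × 18% × 14% = 0.870912% of Slate Realty LP.
Chain via Ironwood Holdings Ltd → Stonebridge Services GmbH → Copperline Logistics SA (R2): 75% × 28% × 35% × 43% = 3.1605% of Slate Realty LP.
Aggregating (R3): 0.870912% + 3.1605% = 4.031412%.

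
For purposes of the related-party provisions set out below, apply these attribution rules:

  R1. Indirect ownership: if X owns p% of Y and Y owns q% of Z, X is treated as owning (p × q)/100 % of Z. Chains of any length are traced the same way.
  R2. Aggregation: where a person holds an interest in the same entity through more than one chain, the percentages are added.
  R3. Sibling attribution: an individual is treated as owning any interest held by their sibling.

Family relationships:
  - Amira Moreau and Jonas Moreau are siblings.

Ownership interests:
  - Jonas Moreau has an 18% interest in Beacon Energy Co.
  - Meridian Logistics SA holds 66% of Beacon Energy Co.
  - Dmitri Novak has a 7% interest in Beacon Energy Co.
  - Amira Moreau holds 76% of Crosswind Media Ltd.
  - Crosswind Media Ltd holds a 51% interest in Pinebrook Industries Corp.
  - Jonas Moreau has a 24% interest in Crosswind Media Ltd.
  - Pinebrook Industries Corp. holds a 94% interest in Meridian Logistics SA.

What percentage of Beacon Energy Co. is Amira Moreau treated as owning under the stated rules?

By sibling attribution (R3), Amira Moreau is treated as also owning Jonas Moreau's interest in Crosswind Media Ltd, giving 76% + 24% = 100%.
By sibling attribution (R3), Amira Moreau is treated as owning Jonas Moreau's 18% interest in Beacon Energy Co.
Chain via Crosswind Media Ltd → Pinebrook Industries Corp. → Meridian Logistics SA (R1): 100% × 51% × 94% × 66% = 31.6404% of Beacon Energy Co.
Direct interest in Beacon Energy Co: 18%.
Aggregating (R2): 31.6404% + 18% = 49.6404%.

49.6404%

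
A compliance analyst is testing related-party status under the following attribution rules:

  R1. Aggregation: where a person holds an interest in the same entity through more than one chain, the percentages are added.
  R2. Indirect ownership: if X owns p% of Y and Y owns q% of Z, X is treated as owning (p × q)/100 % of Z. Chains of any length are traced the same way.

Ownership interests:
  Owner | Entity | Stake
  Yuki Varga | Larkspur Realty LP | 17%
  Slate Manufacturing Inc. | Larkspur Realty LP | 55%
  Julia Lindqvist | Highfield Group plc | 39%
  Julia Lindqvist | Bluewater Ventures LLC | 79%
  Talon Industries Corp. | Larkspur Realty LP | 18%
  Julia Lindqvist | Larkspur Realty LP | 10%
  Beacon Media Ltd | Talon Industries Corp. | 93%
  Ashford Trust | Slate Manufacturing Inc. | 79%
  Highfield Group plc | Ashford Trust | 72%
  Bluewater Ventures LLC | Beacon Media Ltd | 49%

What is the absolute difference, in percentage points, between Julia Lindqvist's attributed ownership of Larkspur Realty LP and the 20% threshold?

Chain via Highfield Group plc → Ashford Trust → Slate Manufacturing Inc. (R2): 39% × 72% × 79% × 55% = 12.20076% of Larkspur Realty LP.
Chain via Bluewater Ventures LLC → Beacon Media Ltd → Talon Industries Corp. (R2): 79% × 49% × 93% × 18% = 6.480054% of Larkspur Realty LP.
Direct interest in Larkspur Realty LP: 10%.
Aggregating (R1): 12.20076% + 6.480054% + 10% = 28.680814%.
28.680814% exceeds the 20% threshold by 8.680814 percentage points.

8.680814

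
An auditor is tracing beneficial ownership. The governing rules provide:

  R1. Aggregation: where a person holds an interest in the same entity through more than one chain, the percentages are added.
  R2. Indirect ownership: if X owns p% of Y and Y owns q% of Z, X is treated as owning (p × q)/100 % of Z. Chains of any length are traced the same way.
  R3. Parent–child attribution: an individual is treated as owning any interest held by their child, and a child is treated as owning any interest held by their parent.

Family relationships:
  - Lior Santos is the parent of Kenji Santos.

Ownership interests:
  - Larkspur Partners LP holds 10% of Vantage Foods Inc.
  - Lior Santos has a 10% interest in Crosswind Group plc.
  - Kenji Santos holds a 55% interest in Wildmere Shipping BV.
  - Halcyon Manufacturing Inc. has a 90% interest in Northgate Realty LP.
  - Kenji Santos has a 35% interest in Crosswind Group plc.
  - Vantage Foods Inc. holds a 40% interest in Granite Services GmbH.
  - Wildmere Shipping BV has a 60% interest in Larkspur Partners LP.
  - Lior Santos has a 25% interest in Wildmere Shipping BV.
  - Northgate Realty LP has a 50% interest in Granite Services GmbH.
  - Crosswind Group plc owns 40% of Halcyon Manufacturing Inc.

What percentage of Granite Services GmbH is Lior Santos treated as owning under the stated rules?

10.02%

By parent–child attribution (R3), Lior Santos is treated as also owning Kenji Santos's interest in Crosswind Group plc, giving 10% + 35% = 45%.
By parent–child attribution (R3), Lior Santos is treated as also owning Kenji Santos's interest in Wildmere Shipping BV, giving 25% + 55% = 80%.
Chain via Crosswind Group plc → Halcyon Manufacturing Inc. → Northgate Realty LP (R2): 45% × 40% × 90% × 50% = 8.1% of Granite Services GmbH.
Chain via Wildmere Shipping BV → Larkspur Partners LP → Vantage Foods Inc. (R2): 80% × 60% × 10% × 40% = 1.92% of Granite Services GmbH.
Aggregating (R1): 8.1% + 1.92% = 10.02%.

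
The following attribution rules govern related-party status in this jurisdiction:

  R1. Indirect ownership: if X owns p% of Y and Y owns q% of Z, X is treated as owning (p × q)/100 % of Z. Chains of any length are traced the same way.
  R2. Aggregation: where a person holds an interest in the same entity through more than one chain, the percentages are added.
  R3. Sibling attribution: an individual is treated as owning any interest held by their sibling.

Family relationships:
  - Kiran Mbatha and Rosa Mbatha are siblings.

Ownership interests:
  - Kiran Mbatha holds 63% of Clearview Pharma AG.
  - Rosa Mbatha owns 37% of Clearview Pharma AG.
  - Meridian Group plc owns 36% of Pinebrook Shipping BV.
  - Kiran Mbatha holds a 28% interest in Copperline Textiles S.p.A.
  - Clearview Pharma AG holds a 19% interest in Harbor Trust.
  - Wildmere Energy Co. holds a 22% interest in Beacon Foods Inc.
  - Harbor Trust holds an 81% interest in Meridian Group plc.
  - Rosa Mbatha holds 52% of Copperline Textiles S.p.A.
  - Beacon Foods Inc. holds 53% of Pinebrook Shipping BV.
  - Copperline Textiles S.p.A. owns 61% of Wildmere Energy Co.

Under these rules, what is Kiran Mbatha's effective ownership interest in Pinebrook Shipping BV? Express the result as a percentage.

11.23048%

By sibling attribution (R3), Kiran Mbatha is treated as also owning Rosa Mbatha's interest in Copperline Textiles S.p.A, giving 28% + 52% = 80%.
By sibling attribution (R3), Kiran Mbatha is treated as also owning Rosa Mbatha's interest in Clearview Pharma AG, giving 63% + 37% = 100%.
Chain via Copperline Textiles S.p.A. → Wildmere Energy Co. → Beacon Foods Inc. (R1): 80% × 61% × 22% × 53% = 5.69008% of Pinebrook Shipping BV.
Chain via Clearview Pharma AG → Harbor Trust → Meridian Group plc (R1): 100% × 19% × 81% × 36% = 5.5404% of Pinebrook Shipping BV.
Aggregating (R2): 5.69008% + 5.5404% = 11.23048%.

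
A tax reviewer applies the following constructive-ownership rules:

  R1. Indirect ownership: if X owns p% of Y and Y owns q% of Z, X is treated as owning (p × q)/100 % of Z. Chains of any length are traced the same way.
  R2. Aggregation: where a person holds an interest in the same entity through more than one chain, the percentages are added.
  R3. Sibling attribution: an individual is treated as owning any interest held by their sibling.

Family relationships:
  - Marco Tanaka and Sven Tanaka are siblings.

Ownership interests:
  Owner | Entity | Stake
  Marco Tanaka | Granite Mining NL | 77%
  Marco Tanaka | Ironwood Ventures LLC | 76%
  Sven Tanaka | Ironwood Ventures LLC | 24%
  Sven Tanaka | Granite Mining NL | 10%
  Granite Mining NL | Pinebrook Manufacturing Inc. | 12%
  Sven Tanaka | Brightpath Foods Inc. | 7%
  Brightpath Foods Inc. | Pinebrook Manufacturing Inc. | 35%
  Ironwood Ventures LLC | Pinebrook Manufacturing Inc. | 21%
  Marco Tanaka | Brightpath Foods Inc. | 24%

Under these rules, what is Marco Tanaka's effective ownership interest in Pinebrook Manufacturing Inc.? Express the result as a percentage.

By sibling attribution (R3), Marco Tanaka is treated as also owning Sven Tanaka's interest in Ironwood Ventures LLC, giving 76% + 24% = 100%.
By sibling attribution (R3), Marco Tanaka is treated as also owning Sven Tanaka's interest in Granite Mining NL, giving 77% + 10% = 87%.
By sibling attribution (R3), Marco Tanaka is treated as also owning Sven Tanaka's interest in Brightpath Foods Inc, giving 24% + 7% = 31%.
Chain via Ironwood Ventures LLC (R1): 100% × 21% = 21% of Pinebrook Manufacturing Inc.
Chain via Granite Mining NL (R1): 87% × 12% = 10.44% of Pinebrook Manufacturing Inc.
Chain via Brightpath Foods Inc. (R1): 31% × 35% = 10.85% of Pinebrook Manufacturing Inc.
Aggregating (R2): 21% + 10.44% + 10.85% = 42.29%.

42.29%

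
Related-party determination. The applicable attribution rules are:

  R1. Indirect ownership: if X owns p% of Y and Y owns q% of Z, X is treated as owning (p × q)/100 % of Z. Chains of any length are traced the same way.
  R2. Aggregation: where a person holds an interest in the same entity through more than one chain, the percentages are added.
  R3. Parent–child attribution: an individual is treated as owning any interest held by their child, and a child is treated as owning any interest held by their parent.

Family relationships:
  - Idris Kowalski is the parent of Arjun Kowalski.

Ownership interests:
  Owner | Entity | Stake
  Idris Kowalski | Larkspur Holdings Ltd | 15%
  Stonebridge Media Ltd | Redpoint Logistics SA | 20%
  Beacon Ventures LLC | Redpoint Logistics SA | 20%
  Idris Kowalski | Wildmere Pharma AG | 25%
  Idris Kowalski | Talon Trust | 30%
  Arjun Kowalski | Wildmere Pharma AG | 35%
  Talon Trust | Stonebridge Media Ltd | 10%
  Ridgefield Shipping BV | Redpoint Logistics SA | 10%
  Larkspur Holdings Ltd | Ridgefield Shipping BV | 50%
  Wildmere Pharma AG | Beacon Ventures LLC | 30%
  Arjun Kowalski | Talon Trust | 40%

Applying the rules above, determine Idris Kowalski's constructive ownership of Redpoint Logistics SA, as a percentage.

By parent–child attribution (R3), Idris Kowalski is treated as also owning Arjun Kowalski's interest in Talon Trust, giving 30% + 40% = 70%.
By parent–child attribution (R3), Idris Kowalski is treated as also owning Arjun Kowalski's interest in Wildmere Pharma AG, giving 25% + 35% = 60%.
Chain via Talon Trust → Stonebridge Media Ltd (R1): 70% × 10% × 20% = 1.4% of Redpoint Logistics SA.
Chain via Larkspur Holdings Ltd → Ridgefield Shipping BV (R1): 15% × 50% × 10% = 0.75% of Redpoint Logistics SA.
Chain via Wildmere Pharma AG → Beacon Ventures LLC (R1): 60% × 30% × 20% = 3.6% of Redpoint Logistics SA.
Aggregating (R2): 1.4% + 0.75% + 3.6% = 5.75%.

5.75%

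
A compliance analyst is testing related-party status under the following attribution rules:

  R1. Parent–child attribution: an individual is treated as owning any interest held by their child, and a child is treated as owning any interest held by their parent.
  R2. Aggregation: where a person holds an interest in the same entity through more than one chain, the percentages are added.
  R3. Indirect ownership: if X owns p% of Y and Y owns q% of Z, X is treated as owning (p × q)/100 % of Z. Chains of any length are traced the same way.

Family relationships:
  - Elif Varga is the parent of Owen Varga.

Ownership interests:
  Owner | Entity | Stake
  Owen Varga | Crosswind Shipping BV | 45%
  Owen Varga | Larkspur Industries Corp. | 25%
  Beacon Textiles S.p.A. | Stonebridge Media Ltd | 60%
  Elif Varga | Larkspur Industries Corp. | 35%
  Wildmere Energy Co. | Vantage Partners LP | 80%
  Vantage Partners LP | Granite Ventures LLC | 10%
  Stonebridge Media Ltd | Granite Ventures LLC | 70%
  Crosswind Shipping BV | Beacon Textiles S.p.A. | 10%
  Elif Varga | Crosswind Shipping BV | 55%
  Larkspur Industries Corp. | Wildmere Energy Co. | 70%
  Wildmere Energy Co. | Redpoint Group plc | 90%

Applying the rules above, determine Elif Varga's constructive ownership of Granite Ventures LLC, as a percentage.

By parent–child attribution (R1), Elif Varga is treated as also owning Owen Varga's interest in Crosswind Shipping BV, giving 55% + 45% = 100%.
By parent–child attribution (R1), Elif Varga is treated as also owning Owen Varga's interest in Larkspur Industries Corp, giving 35% + 25% = 60%.
Chain via Crosswind Shipping BV → Beacon Textiles S.p.A. → Stonebridge Media Ltd (R3): 100% × 10% × 60% × 70% = 4.2% of Granite Ventures LLC.
Chain via Larkspur Industries Corp. → Wildmere Energy Co. → Vantage Partners LP (R3): 60% × 70% × 80% × 10% = 3.36% of Granite Ventures LLC.
Aggregating (R2): 4.2% + 3.36% = 7.56%.

7.56%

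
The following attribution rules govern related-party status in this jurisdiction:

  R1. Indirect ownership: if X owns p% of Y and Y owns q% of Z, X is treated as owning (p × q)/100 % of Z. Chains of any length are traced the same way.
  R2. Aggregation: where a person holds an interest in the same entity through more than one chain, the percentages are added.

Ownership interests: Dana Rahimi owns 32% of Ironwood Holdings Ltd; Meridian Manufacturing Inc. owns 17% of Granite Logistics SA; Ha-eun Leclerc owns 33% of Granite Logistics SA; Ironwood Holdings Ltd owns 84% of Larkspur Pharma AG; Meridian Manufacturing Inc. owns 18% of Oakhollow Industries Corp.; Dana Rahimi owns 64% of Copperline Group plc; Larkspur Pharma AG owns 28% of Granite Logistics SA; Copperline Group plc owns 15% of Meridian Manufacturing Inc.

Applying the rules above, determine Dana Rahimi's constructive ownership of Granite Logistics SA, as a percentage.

Chain via Ironwood Holdings Ltd → Larkspur Pharma AG (R1): 32% × 84% × 28% = 7.5264% of Granite Logistics SA.
Chain via Copperline Group plc → Meridian Manufacturing Inc. (R1): 64% × 15% × 17% = 1.632% of Granite Logistics SA.
Aggregating (R2): 7.5264% + 1.632% = 9.1584%.

9.1584%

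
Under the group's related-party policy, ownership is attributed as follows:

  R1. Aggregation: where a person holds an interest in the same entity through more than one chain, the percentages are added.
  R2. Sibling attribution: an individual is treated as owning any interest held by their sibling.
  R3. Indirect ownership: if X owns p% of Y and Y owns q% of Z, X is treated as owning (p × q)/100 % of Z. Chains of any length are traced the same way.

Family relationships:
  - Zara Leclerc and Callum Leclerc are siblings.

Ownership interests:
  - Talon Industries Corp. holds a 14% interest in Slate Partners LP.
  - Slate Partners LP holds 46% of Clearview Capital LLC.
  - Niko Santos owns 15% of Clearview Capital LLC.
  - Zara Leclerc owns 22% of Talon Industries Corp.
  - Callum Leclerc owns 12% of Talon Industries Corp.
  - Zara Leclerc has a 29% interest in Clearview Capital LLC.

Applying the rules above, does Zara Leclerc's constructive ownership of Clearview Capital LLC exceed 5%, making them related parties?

By sibling attribution (R2), Zara Leclerc is treated as also owning Callum Leclerc's interest in Talon Industries Corp, giving 22% + 12% = 34%.
Chain via Talon Industries Corp. → Slate Partners LP (R3): 34% × 14% × 46% = 2.1896% of Clearview Capital LLC.
Direct interest in Clearview Capital LLC: 29%.
Aggregating (R1): 2.1896% + 29% = 31.1896%.
31.1896% exceeds the 5% threshold, so Zara is a related party to Clearview Capital LLC.

Yes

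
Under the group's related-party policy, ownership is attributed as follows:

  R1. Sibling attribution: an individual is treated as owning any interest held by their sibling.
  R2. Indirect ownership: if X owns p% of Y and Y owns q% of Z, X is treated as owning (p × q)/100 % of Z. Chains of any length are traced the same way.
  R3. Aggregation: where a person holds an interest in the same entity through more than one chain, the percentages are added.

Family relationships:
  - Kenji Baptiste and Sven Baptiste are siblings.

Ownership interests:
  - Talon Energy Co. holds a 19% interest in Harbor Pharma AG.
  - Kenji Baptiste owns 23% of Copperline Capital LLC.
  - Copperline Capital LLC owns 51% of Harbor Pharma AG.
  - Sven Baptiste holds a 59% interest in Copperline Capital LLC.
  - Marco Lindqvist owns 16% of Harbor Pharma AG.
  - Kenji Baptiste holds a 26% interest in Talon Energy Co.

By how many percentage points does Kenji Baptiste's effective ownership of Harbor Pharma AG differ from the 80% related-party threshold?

33.24

By sibling attribution (R1), Kenji Baptiste is treated as also owning Sven Baptiste's interest in Copperline Capital LLC, giving 23% + 59% = 82%.
Chain via Copperline Capital LLC (R2): 82% × 51% = 41.82% of Harbor Pharma AG.
Chain via Talon Energy Co. (R2): 26% × 19% = 4.94% of Harbor Pharma AG.
Aggregating (R3): 41.82% + 4.94% = 46.76%.
46.76% falls short of the 80% threshold by 33.24 percentage points.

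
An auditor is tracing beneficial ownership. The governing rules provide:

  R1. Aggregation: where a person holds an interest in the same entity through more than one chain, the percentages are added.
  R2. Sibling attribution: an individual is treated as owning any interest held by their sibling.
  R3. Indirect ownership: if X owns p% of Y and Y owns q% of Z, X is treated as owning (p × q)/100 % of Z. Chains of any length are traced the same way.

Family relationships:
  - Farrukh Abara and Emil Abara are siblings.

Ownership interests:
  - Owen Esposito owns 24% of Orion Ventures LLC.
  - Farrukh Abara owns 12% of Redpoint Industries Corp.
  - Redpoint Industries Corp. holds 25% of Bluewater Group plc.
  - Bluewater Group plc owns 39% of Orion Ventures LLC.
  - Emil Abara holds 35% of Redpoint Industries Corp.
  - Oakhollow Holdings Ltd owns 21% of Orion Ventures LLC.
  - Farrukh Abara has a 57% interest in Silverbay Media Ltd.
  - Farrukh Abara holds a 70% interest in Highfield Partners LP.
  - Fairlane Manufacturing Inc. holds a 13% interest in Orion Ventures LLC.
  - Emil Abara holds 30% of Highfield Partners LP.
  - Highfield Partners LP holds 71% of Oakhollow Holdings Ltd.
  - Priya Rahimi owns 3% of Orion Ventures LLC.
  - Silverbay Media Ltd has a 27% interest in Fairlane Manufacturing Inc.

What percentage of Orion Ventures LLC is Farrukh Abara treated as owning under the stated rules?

By sibling attribution (R2), Farrukh Abara is treated as also owning Emil Abara's interest in Redpoint Industries Corp, giving 12% + 35% = 47%.
By sibling attribution (R2), Farrukh Abara is treated as also owning Emil Abara's interest in Highfield Partners LP, giving 70% + 30% = 100%.
Chain via Silverbay Media Ltd → Fairlane Manufacturing Inc. (R3): 57% × 27% × 13% = 2.0007% of Orion Ventures LLC.
Chain via Redpoint Industries Corp. → Bluewater Group plc (R3): 47% × 25% × 39% = 4.5825% of Orion Ventures LLC.
Chain via Highfield Partners LP → Oakhollow Holdings Ltd (R3): 100% × 71% × 21% = 14.91% of Orion Ventures LLC.
Aggregating (R1): 2.0007% + 4.5825% + 14.91% = 21.4932%.

21.4932%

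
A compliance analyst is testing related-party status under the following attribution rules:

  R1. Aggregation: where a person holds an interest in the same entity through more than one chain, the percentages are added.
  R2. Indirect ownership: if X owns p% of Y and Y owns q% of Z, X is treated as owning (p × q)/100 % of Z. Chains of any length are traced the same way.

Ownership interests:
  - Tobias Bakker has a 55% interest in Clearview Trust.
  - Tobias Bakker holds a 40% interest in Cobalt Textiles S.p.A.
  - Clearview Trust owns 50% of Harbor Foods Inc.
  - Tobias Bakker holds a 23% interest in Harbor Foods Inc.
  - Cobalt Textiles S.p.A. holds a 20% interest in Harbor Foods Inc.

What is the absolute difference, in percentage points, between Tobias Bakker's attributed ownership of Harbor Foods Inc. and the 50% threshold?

Chain via Cobalt Textiles S.p.A. (R2): 40% × 20% = 8% of Harbor Foods Inc.
Chain via Clearview Trust (R2): 55% × 50% = 27.5% of Harbor Foods Inc.
Direct interest in Harbor Foods Inc: 23%.
Aggregating (R1): 8% + 27.5% + 23% = 58.5%.
58.5% exceeds the 50% threshold by 8.5 percentage points.

8.5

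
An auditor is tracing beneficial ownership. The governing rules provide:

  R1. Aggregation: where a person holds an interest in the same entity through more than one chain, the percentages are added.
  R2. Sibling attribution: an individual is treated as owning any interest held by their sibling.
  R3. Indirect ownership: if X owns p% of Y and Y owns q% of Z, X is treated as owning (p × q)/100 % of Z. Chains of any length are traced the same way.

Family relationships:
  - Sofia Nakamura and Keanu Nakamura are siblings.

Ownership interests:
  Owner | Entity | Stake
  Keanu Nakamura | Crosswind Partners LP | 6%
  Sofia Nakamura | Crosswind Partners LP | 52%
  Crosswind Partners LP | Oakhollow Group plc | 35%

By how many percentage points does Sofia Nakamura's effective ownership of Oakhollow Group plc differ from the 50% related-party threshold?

29.7

By sibling attribution (R2), Sofia Nakamura is treated as also owning Keanu Nakamura's interest in Crosswind Partners LP, giving 52% + 6% = 58%.
Chain via Crosswind Partners LP (R3): 58% × 35% = 20.3% of Oakhollow Group plc.
20.3% falls short of the 50% threshold by 29.7 percentage points.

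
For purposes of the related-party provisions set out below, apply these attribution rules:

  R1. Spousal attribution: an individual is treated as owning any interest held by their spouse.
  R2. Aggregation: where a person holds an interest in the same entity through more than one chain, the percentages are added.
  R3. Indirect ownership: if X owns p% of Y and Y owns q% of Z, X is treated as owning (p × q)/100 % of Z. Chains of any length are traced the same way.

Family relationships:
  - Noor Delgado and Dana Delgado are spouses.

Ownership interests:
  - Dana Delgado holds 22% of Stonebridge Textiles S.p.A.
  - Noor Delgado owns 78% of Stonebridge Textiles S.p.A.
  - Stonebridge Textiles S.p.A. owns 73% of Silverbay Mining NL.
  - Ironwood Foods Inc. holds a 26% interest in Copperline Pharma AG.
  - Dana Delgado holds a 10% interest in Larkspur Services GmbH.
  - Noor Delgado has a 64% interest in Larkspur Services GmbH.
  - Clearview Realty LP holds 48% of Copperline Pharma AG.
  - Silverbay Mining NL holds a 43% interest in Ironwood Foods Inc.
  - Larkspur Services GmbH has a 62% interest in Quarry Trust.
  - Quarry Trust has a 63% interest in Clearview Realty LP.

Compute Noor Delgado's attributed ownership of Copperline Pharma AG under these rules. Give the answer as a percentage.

By spousal attribution (R1), Noor Delgado is treated as also owning Dana Delgado's interest in Larkspur Services GmbH, giving 64% + 10% = 74%.
By spousal attribution (R1), Noor Delgado is treated as also owning Dana Delgado's interest in Stonebridge Textiles S.p.A, giving 78% + 22% = 100%.
Chain via Larkspur Services GmbH → Quarry Trust → Clearview Realty LP (R3): 74% × 62% × 63% × 48% = 13.874112% of Copperline Pharma AG.
Chain via Stonebridge Textiles S.p.A. → Silverbay Mining NL → Ironwood Foods Inc. (R3): 100% × 73% × 43% × 26% = 8.1614% of Copperline Pharma AG.
Aggregating (R2): 13.874112% + 8.1614% = 22.035512%.

22.035512%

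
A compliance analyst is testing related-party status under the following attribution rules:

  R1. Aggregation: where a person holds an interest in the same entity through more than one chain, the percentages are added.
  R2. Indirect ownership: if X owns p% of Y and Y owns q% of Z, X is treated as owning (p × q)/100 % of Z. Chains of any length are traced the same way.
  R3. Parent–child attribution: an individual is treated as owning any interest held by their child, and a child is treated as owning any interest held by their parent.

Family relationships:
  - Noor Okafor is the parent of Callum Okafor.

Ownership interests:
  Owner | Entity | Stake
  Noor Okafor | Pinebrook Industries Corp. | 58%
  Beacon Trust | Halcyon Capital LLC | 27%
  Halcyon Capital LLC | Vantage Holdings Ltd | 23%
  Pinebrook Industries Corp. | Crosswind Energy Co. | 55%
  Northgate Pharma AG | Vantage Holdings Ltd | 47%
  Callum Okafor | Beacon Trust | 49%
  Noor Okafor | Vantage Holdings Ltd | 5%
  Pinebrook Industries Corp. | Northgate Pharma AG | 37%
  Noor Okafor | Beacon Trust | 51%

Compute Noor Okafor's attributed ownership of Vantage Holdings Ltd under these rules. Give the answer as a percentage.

By parent–child attribution (R3), Noor Okafor is treated as also owning Callum Okafor's interest in Beacon Trust, giving 51% + 49% = 100%.
Chain via Pinebrook Industries Corp. → Northgate Pharma AG (R2): 58% × 37% × 47% = 10.0862% of Vantage Holdings Ltd.
Chain via Beacon Trust → Halcyon Capital LLC (R2): 100% × 27% × 23% = 6.21% of Vantage Holdings Ltd.
Direct interest in Vantage Holdings Ltd: 5%.
Aggregating (R1): 10.0862% + 6.21% + 5% = 21.2962%.

21.2962%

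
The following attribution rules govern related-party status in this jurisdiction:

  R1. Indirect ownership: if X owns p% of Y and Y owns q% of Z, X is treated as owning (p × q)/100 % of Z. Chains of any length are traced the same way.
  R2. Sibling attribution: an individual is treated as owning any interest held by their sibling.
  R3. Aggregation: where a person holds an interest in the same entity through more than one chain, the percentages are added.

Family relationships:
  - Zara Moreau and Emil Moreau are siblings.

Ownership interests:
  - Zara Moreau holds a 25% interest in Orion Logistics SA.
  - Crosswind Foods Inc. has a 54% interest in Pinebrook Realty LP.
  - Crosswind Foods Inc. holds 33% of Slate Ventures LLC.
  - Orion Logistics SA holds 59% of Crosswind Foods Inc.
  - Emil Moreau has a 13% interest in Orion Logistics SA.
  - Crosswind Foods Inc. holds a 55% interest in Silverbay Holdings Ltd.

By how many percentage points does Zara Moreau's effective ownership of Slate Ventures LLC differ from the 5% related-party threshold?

2.3986

By sibling attribution (R2), Zara Moreau is treated as also owning Emil Moreau's interest in Orion Logistics SA, giving 25% + 13% = 38%.
Chain via Orion Logistics SA → Crosswind Foods Inc. (R1): 38% × 59% × 33% = 7.3986% of Slate Ventures LLC.
7.3986% exceeds the 5% threshold by 2.3986 percentage points.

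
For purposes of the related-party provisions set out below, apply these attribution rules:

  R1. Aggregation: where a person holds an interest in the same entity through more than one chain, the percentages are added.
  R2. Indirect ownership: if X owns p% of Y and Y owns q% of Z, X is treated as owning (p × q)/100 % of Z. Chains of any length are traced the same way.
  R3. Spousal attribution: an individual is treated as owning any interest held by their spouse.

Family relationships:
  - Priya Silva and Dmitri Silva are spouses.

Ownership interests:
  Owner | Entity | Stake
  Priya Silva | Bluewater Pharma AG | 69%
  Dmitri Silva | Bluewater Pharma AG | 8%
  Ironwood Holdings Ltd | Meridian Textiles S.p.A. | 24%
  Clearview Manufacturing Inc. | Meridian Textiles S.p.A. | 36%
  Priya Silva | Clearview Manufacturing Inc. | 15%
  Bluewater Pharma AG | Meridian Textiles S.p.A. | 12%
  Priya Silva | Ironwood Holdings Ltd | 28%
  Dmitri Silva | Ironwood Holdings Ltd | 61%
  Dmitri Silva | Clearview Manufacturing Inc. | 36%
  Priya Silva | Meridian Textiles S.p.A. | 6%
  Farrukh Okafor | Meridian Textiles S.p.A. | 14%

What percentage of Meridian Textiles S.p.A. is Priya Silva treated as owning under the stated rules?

By spousal attribution (R3), Priya Silva is treated as also owning Dmitri Silva's interest in Bluewater Pharma AG, giving 69% + 8% = 77%.
By spousal attribution (R3), Priya Silva is treated as also owning Dmitri Silva's interest in Ironwood Holdings Ltd, giving 28% + 61% = 89%.
By spousal attribution (R3), Priya Silva is treated as also owning Dmitri Silva's interest in Clearview Manufacturing Inc, giving 15% + 36% = 51%.
Chain via Bluewater Pharma AG (R2): 77% × 12% = 9.24% of Meridian Textiles S.p.A.
Chain via Ironwood Holdings Ltd (R2): 89% × 24% = 21.36% of Meridian Textiles S.p.A.
Chain via Clearview Manufacturing Inc. (R2): 51% × 36% = 18.36% of Meridian Textiles S.p.A.
Direct interest in Meridian Textiles S.p.A: 6%.
Aggregating (R1): 9.24% + 21.36% + 18.36% + 6% = 54.96%.

54.96%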